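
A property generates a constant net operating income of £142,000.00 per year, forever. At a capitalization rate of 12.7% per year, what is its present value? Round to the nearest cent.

Level perpetuity: PV = C / r = £142,000.00 / 0.127 = £1,118,110.24

£1118110.24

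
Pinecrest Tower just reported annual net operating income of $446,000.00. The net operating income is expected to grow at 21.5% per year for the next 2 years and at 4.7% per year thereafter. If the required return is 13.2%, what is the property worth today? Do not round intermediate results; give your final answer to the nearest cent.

$7321315.73

D_1 = 541890.00000
D_2 = 658396.35000
Terminal value at year 2: TV = D_2×(1+g_2)/(r−g_2) = 689340.97845/0.085 = 8109893.86412
P_0 = D_1/(1+r)^1 + D_2/(1+r)^2 + TV/(1+r)^2
    = 478701.41343 + 513800.54533 + 6328813.77602 = 7321315.73477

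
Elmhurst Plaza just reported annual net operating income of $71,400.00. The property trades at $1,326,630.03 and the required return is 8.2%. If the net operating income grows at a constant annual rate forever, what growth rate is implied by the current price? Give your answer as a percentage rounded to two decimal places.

2.67%

P = D₀(1+g)/(r−g) ⇒ P(r−g) = D₀(1+g) ⇒ g(P+D₀) = P·r − D₀
g = (P·r − D₀)/(P + D₀) = ($1,326,630.03×0.082 − $71,400.00) / ($1,326,630.03 + $71,400.00) = 0.026740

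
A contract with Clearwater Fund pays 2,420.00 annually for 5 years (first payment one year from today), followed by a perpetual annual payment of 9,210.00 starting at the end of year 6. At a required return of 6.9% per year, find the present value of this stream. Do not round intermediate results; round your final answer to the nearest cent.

PV of 5-year annuity: 2,420.00 × [1 − (1+0.069)^−5] / 0.069 = 9949.10217
Perpetuity value at year 5: 9,210.00 / 0.069 = 133478.26087
PV of perpetuity: 133478.26087 / (1+0.069)^5 = 95614.11584
Total PV = 9949.10217 + 95614.11584 = 105563.21801

105563.22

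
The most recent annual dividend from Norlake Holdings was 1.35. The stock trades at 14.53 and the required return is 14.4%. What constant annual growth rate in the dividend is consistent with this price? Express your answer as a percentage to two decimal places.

4.67%

P = D₀(1+g)/(r−g) ⇒ P(r−g) = D₀(1+g) ⇒ g(P+D₀) = P·r − D₀
g = (P·r − D₀)/(P + D₀) = (14.53×0.144 − 1.35) / (14.53 + 1.35) = 0.046746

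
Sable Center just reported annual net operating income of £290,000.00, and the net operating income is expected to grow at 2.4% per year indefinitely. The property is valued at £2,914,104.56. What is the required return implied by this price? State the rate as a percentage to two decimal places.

12.59%

D₁ = £290,000.00 × 1.024 = £296,960.0000
P = D₁/(r − g) ⇒ r = D₁/P + g = £296,960.0000/£2,914,104.56 + 0.024 = 0.101904 + 0.024 = 0.125904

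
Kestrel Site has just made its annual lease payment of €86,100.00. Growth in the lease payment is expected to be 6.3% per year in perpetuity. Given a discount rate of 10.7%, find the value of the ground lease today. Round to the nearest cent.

€2080097.73

D₁ = D₀ × (1 + g) = €86,100.00 × 1.063 = €91,524.3000
Growing perpetuity: P = D₁ / (r − g) = €91,524.3000 / (0.107 − 0.063) = €2,080,097.73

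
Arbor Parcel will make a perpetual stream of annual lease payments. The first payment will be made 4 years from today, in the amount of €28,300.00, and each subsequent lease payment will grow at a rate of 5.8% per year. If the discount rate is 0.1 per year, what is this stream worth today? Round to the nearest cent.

Value at end of year 3: C₁ / (r − g) = €28,300.00 / (0.1 − 0.058) = €673,809.5238
Discount to today: PV = €673,809.5238 / (1 + 0.1)^3 = €673,809.5238 / 1.331000 = €506,243.07

€506243.07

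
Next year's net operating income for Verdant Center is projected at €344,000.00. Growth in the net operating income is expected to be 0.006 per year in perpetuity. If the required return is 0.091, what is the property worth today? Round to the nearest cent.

€4047058.82

Growing perpetuity: P = D₁ / (r − g) = €344,000.0000 / (0.091 − 0.006) = €4,047,058.82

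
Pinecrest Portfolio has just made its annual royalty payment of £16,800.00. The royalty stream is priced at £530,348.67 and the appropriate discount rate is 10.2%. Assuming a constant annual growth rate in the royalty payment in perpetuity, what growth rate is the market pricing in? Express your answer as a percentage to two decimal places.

P = D₀(1+g)/(r−g) ⇒ P(r−g) = D₀(1+g) ⇒ g(P+D₀) = P·r − D₀
g = (P·r − D₀)/(P + D₀) = (£530,348.67×0.102 − £16,800.00) / (£530,348.67 + £16,800.00) = 0.068163

6.82%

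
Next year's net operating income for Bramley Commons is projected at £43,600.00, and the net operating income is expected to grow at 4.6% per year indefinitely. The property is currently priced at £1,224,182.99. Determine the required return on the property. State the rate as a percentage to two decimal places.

8.16%

P = D₁/(r − g) ⇒ r = D₁/P + g = £43,600.0000/£1,224,182.99 + 0.046 = 0.035616 + 0.046 = 0.081616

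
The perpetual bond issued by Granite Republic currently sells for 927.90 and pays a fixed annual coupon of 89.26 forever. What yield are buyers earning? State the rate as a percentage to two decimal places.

9.62%

P = C/r ⇒ r = C/P = 89.26/927.90 = 0.096196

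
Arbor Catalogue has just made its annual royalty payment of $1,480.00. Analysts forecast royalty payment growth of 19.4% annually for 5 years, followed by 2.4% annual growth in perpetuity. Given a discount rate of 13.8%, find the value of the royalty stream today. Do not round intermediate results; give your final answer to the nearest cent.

$25469.95

D_1 = 1767.12000
D_2 = 2109.94128
D_3 = 2519.26989
D_4 = 3008.00825
D_5 = 3591.56185
Terminal value at year 5: TV = D_5×(1+g_2)/(r−g_2) = 3677.75933/0.114 = 32261.04676
P_0 = D_1/(1+r)^1 + D_2/(1+r)^2 + D_3/(1+r)^3 + D_4/(1+r)^4 + D_5/(1+r)^5 + TV/(1+r)^5
    = 1552.82953 + 1629.24293 + 1709.41657 + 1793.53549 + 1881.79382 + 16903.13050 = 25469.94884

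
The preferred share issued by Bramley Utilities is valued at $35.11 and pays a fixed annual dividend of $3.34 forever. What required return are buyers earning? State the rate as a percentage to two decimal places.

9.51%

P = C/r ⇒ r = C/P = $3.34/$35.11 = 0.095130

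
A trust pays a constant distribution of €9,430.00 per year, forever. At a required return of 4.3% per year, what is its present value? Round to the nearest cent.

€219302.33

Level perpetuity: PV = C / r = €9,430.00 / 0.043 = €219,302.33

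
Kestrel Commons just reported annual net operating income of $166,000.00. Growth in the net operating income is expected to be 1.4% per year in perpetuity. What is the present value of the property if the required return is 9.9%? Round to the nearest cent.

D₁ = D₀ × (1 + g) = $166,000.00 × 1.014 = $168,324.0000
Growing perpetuity: P = D₁ / (r − g) = $168,324.0000 / (0.099 − 0.014) = $1,980,282.35

$1980282.35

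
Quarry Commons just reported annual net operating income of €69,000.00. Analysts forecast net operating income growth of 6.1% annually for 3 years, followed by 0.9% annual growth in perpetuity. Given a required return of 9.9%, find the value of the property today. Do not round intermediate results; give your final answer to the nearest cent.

€889078.93

D_1 = 73209.00000
D_2 = 77674.74900
D_3 = 82412.90869
Terminal value at year 3: TV = D_3×(1+g_2)/(r−g_2) = 83154.62487/0.09 = 923940.27630
P_0 = D_1/(1+r)^1 + D_2/(1+r)^2 + D_3/(1+r)^3 + TV/(1+r)^3
    = 66614.19472 + 64310.88317 + 62087.21296 + 696066.64304 = 889078.93389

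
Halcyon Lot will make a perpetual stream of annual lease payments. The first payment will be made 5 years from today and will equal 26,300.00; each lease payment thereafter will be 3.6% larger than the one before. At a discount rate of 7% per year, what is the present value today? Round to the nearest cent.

590121.88

Value at end of year 4: C₁ / (r − g) = 26,300.00 / (0.07 − 0.036) = 773,529.4118
Discount to today: PV = 773,529.4118 / (1 + 0.07)^4 = 773,529.4118 / 1.310796 = 590,121.88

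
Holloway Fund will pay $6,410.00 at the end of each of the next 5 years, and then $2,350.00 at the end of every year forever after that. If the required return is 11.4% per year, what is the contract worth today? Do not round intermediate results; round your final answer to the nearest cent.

$35469.61

PV of 5-year annuity: $6,410.00 × [1 − (1+0.114)^−5] / 0.114 = 23454.23811
Perpetuity value at year 5: $2,350.00 / 0.114 = 20614.03509
PV of perpetuity: 20614.03509 / (1+0.114)^5 = 12015.36745
Total PV = 23454.23811 + 12015.36745 = 35469.60556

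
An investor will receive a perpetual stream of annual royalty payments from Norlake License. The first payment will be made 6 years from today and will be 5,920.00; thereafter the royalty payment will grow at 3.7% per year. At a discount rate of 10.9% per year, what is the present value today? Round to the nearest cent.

Value at end of year 5: C₁ / (r − g) = 5,920.00 / (0.109 − 0.037) = 82,222.2222
Discount to today: PV = 82,222.2222 / (1 + 0.109)^5 = 82,222.2222 / 1.677481 = 49,015.28

49015.28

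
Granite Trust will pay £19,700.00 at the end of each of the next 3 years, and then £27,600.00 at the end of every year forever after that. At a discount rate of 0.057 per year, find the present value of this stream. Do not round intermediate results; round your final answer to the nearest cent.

£462975.97

PV of 3-year annuity: £19,700.00 × [1 − (1+0.057)^−3] / 0.057 = 52951.98630
Perpetuity value at year 3: £27,600.00 / 0.057 = 484210.52632
PV of perpetuity: 484210.52632 / (1+0.057)^3 = 410023.98714
Total PV = 52951.98630 + 410023.98714 = 462975.97344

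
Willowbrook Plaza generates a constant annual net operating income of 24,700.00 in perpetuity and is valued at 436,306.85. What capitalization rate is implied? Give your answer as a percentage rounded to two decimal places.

P = C/r ⇒ r = C/P = 24,700.00/436,306.85 = 0.056612

5.66%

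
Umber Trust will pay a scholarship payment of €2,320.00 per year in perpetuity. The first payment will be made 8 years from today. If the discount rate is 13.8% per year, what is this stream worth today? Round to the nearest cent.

Value at end of year 7: C / r = €2,320.00 / 0.138 = €16,811.5942
Discount to today: PV = €16,811.5942 / (1 + 0.138)^7 = €16,811.5942 / 2.471700 = €6,801.63

€6801.63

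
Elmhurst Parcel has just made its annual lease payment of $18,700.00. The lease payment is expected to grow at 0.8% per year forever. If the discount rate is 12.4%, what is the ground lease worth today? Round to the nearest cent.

$162496.55

D₁ = D₀ × (1 + g) = $18,700.00 × 1.008 = $18,849.6000
Growing perpetuity: P = D₁ / (r − g) = $18,849.6000 / (0.124 − 0.008) = $162,496.55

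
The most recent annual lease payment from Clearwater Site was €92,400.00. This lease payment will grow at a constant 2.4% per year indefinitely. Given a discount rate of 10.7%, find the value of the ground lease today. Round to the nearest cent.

€1139971.08

D₁ = D₀ × (1 + g) = €92,400.00 × 1.024 = €94,617.6000
Growing perpetuity: P = D₁ / (r − g) = €94,617.6000 / (0.107 − 0.024) = €1,139,971.08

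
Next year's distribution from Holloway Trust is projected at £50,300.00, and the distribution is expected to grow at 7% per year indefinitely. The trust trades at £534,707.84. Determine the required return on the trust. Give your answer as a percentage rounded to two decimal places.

16.41%

P = D₁/(r − g) ⇒ r = D₁/P + g = £50,300.0000/£534,707.84 + 0.07 = 0.094070 + 0.07 = 0.164070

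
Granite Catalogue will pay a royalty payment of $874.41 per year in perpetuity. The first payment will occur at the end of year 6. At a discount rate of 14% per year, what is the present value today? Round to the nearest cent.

$3243.87

Value at end of year 5: C / r = $874.41 / 0.14 = $6,245.7857
Discount to today: PV = $6,245.7857 / (1 + 0.14)^5 = $6,245.7857 / 1.925415 = $3,243.87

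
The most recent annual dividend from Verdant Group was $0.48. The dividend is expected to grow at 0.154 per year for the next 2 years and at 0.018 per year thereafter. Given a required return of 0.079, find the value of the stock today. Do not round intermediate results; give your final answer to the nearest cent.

$10.23

D_1 = 0.55392
D_2 = 0.63922
Terminal value at year 2: TV = D_2×(1+g_2)/(r−g_2) = 0.65073/0.061 = 10.66770
P_0 = D_1/(1+r)^1 + D_2/(1+r)^2 + TV/(1+r)^2
    = 0.51336 + 0.54905 + 9.16279 = 10.22521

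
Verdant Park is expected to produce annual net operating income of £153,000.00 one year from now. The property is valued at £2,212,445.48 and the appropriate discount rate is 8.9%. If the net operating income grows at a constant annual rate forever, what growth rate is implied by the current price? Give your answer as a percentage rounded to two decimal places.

1.98%

P = D₁/(r−g) ⇒ g = r − D₁/P = 0.089 − £153,000.00/£2,212,445.48 = 0.019846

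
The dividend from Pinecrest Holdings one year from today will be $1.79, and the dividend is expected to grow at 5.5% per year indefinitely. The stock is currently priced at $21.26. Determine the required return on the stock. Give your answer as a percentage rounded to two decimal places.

13.92%

P = D₁/(r − g) ⇒ r = D₁/P + g = $1.7900/$21.26 + 0.055 = 0.084196 + 0.055 = 0.139196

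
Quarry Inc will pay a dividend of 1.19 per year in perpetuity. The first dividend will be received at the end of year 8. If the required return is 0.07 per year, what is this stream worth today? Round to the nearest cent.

10.59

Value at end of year 7: C / r = 1.19 / 0.07 = 17.0000
Discount to today: PV = 17.0000 / (1 + 0.07)^7 = 17.0000 / 1.605781 = 10.59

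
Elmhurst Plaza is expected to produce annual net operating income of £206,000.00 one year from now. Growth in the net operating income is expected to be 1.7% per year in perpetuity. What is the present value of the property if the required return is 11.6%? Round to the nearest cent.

Growing perpetuity: P = D₁ / (r − g) = £206,000.0000 / (0.116 − 0.017) = £2,080,808.08

£2080808.08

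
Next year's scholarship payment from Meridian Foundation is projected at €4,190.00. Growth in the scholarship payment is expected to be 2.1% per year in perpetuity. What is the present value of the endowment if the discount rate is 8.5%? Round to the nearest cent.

€65468.75

Growing perpetuity: P = D₁ / (r − g) = €4,190.0000 / (0.085 − 0.021) = €65,468.75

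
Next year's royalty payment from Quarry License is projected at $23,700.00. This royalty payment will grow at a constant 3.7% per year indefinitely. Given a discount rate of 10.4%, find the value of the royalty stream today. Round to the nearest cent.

Growing perpetuity: P = D₁ / (r − g) = $23,700.0000 / (0.104 − 0.037) = $353,731.34

$353731.34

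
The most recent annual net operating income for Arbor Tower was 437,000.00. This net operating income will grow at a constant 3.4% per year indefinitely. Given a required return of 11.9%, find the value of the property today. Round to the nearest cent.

5315976.47

D₁ = D₀ × (1 + g) = 437,000.00 × 1.034 = 451,858.0000
Growing perpetuity: P = D₁ / (r − g) = 451,858.0000 / (0.119 − 0.034) = 5,315,976.47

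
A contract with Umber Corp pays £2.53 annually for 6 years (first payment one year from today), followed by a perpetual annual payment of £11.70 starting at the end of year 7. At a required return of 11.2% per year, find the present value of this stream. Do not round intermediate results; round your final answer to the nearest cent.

£65.89

PV of 6-year annuity: £2.53 × [1 − (1+0.112)^−6] / 0.112 = 10.64188
Perpetuity value at year 6: £11.70 / 0.112 = 104.46429
PV of perpetuity: 104.46429 / (1+0.112)^6 = 55.25087
Total PV = 10.64188 + 55.25087 = 65.89274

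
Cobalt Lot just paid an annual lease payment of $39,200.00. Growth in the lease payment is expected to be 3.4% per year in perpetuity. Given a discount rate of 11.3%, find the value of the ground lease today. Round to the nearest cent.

$513073.42

D₁ = D₀ × (1 + g) = $39,200.00 × 1.034 = $40,532.8000
Growing perpetuity: P = D₁ / (r − g) = $40,532.8000 / (0.113 − 0.034) = $513,073.42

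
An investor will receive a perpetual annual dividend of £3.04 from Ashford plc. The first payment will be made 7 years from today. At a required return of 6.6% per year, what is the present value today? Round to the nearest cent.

Value at end of year 6: C / r = £3.04 / 0.066 = £46.0606
Discount to today: PV = £46.0606 / (1 + 0.066)^6 = £46.0606 / 1.467382 = £31.39

£31.39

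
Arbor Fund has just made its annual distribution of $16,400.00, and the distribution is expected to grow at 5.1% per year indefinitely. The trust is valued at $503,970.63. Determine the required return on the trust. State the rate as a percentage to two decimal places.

D₁ = $16,400.00 × 1.051 = $17,236.4000
P = D₁/(r − g) ⇒ r = D₁/P + g = $17,236.4000/$503,970.63 + 0.051 = 0.034201 + 0.051 = 0.085201

8.52%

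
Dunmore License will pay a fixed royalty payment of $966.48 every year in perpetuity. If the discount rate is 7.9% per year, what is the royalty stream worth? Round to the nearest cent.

Level perpetuity: PV = C / r = $966.48 / 0.079 = $12,233.92

$12233.92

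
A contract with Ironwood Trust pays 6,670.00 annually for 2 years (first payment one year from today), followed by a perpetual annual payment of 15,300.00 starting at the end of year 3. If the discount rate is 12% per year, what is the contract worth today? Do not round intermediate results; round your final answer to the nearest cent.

PV of 2-year annuity: 6,670.00 × [1 − (1+0.12)^−2] / 0.12 = 11272.64031
Perpetuity value at year 2: 15,300.00 / 0.12 = 127500.00000
PV of perpetuity: 127500.00000 / (1+0.12)^2 = 101642.21939
Total PV = 11272.64031 + 101642.21939 = 112914.85969

112914.86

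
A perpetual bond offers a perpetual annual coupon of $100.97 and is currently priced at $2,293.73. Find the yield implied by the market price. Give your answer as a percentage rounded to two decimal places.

P = C/r ⇒ r = C/P = $100.97/$2,293.73 = 0.044020

4.40%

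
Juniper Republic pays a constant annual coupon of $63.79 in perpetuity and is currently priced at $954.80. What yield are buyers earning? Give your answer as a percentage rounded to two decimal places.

6.68%

P = C/r ⇒ r = C/P = $63.79/$954.80 = 0.066810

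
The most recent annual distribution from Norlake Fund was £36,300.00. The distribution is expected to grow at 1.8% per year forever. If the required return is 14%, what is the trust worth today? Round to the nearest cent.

D₁ = D₀ × (1 + g) = £36,300.00 × 1.018 = £36,953.4000
Growing perpetuity: P = D₁ / (r − g) = £36,953.4000 / (0.14 − 0.018) = £302,896.72

£302896.72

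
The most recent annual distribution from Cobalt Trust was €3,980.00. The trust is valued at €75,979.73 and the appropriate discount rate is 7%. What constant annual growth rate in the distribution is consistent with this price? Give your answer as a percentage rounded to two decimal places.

P = D₀(1+g)/(r−g) ⇒ P(r−g) = D₀(1+g) ⇒ g(P+D₀) = P·r − D₀
g = (P·r − D₀)/(P + D₀) = (€75,979.73×0.07 − €3,980.00) / (€75,979.73 + €3,980.00) = 0.016741

1.67%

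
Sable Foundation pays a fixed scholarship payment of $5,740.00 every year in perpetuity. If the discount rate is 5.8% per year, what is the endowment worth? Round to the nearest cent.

Level perpetuity: PV = C / r = $5,740.00 / 0.058 = $98,965.52

$98965.52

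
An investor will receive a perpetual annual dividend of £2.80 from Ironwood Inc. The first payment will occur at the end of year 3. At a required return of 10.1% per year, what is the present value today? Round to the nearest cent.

£22.87

Value at end of year 2: C / r = £2.80 / 0.101 = £27.7228
Discount to today: PV = £27.7228 / (1 + 0.101)^2 = £27.7228 / 1.212201 = £22.87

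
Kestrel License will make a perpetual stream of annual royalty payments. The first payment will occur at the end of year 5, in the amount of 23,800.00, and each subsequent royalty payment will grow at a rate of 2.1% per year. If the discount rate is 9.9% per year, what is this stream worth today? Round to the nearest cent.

Value at end of year 4: C₁ / (r − g) = 23,800.00 / (0.099 − 0.021) = 305,128.2051
Discount to today: PV = 305,128.2051 / (1 + 0.099)^4 = 305,128.2051 / 1.458783 = 209,166.24

209166.24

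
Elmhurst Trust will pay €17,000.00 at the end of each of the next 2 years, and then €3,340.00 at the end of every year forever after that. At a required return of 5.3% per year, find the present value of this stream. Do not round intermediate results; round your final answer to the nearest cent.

PV of 2-year annuity: €17,000.00 × [1 − (1+0.053)^−2] / 0.053 = 31476.11536
Perpetuity value at year 2: €3,340.00 / 0.053 = 63018.86792
PV of perpetuity: 63018.86792 / (1+0.053)^2 = 56834.73702
Total PV = 31476.11536 + 56834.73702 = 88310.85239

€88310.85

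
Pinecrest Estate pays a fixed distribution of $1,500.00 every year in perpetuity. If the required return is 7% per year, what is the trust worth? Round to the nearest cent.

$21428.57

Level perpetuity: PV = C / r = $1,500.00 / 0.07 = $21,428.57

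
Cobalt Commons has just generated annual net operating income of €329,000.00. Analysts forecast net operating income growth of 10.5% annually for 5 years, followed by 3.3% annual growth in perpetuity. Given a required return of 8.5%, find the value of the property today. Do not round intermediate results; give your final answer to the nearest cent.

€8898936.23

D_1 = 363545.00000
D_2 = 401717.22500
D_3 = 443897.53362
D_4 = 490506.77466
D_5 = 542009.98599
Terminal value at year 5: TV = D_5×(1+g_2)/(r−g_2) = 559896.31553/0.052 = 10767236.83716
P_0 = D_1/(1+r)^1 + D_2/(1+r)^2 + D_3/(1+r)^3 + D_4/(1+r)^4 + D_5/(1+r)^5 + TV/(1+r)^5
    = 335064.51613 + 341240.82057 + 347530.97395 + 353937.07485 + 360461.26056 + 7160701.58002 = 8898936.22608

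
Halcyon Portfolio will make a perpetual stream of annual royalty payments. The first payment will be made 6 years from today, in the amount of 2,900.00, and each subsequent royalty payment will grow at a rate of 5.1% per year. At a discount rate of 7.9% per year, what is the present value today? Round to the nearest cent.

Value at end of year 5: C₁ / (r − g) = 2,900.00 / (0.079 − 0.051) = 103,571.4286
Discount to today: PV = 103,571.4286 / (1 + 0.079)^5 = 103,571.4286 / 1.462538 = 70,816.22

70816.22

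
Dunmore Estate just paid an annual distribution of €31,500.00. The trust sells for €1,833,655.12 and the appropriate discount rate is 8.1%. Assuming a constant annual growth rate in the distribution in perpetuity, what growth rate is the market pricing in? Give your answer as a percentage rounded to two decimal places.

6.27%

P = D₀(1+g)/(r−g) ⇒ P(r−g) = D₀(1+g) ⇒ g(P+D₀) = P·r − D₀
g = (P·r − D₀)/(P + D₀) = (€1,833,655.12×0.081 − €31,500.00) / (€1,833,655.12 + €31,500.00) = 0.062743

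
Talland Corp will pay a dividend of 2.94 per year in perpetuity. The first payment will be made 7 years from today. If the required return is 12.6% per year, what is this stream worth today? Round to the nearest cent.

11.45

Value at end of year 6: C / r = 2.94 / 0.126 = 23.3333
Discount to today: PV = 23.3333 / (1 + 0.126)^6 = 23.3333 / 2.038123 = 11.45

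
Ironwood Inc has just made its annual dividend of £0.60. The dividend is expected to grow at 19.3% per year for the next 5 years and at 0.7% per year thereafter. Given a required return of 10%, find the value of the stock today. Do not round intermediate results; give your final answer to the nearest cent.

£13.60

D_1 = 0.71580
D_2 = 0.85395
D_3 = 1.01876
D_4 = 1.21538
D_5 = 1.44995
Terminal value at year 5: TV = D_5×(1+g_2)/(r−g_2) = 1.46010/0.093 = 15.70001
P_0 = D_1/(1+r)^1 + D_2/(1+r)^2 + D_3/(1+r)^3 + D_4/(1+r)^4 + D_5/(1+r)^5 + TV/(1+r)^5
    = 0.65073 + 0.70574 + 0.76541 + 0.83012 + 0.90031 + 9.74847 = 13.60078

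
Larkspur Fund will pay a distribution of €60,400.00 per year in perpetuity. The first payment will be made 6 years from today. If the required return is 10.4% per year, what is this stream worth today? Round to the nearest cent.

€354126.34

Value at end of year 5: C / r = €60,400.00 / 0.104 = €580,769.2308
Discount to today: PV = €580,769.2308 / (1 + 0.104)^5 = €580,769.2308 / 1.640006 = €354,126.34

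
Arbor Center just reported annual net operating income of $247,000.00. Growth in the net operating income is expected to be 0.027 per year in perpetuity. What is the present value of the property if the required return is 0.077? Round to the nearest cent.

D₁ = D₀ × (1 + g) = $247,000.00 × 1.027 = $253,669.0000
Growing perpetuity: P = D₁ / (r − g) = $253,669.0000 / (0.077 − 0.027) = $5,073,380.00

$5073380.00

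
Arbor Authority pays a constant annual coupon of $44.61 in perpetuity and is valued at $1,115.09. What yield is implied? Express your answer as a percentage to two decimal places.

P = C/r ⇒ r = C/P = $44.61/$1,115.09 = 0.040006

4.00%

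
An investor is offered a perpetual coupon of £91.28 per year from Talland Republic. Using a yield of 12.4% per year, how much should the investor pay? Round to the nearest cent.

£736.13

Level perpetuity: PV = C / r = £91.28 / 0.124 = £736.13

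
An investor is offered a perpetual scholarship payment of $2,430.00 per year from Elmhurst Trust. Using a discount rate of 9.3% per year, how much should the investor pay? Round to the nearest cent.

Level perpetuity: PV = C / r = $2,430.00 / 0.093 = $26,129.03

$26129.03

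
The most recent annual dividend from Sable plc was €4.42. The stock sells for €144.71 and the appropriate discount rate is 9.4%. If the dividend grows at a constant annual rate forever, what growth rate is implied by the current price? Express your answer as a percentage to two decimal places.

P = D₀(1+g)/(r−g) ⇒ P(r−g) = D₀(1+g) ⇒ g(P+D₀) = P·r − D₀
g = (P·r − D₀)/(P + D₀) = (€144.71×0.094 − €4.42) / (€144.71 + €4.42) = 0.061575

6.16%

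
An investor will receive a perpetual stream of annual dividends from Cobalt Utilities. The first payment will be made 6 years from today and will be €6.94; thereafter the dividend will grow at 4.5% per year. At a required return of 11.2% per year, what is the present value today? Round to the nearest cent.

€60.92

Value at end of year 5: C₁ / (r − g) = €6.94 / (0.112 − 0.045) = €103.5821
Discount to today: PV = €103.5821 / (1 + 0.112)^5 = €103.5821 / 1.700294 = €60.92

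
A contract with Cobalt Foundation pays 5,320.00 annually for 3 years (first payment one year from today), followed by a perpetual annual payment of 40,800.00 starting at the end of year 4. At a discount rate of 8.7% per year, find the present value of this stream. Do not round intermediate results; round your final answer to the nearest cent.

PV of 3-year annuity: 5,320.00 × [1 − (1+0.087)^−3] / 0.087 = 13538.81511
Perpetuity value at year 3: 40,800.00 / 0.087 = 468965.51724
PV of perpetuity: 468965.51724 / (1+0.087)^3 = 365134.00286
Total PV = 13538.81511 + 365134.00286 = 378672.81797

378672.82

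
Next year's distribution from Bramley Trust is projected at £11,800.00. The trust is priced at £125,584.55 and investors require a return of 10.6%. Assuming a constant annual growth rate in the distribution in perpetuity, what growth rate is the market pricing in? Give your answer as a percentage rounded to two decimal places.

P = D₁/(r−g) ⇒ g = r − D₁/P = 0.106 − £11,800.00/£125,584.55 = 0.012039

1.20%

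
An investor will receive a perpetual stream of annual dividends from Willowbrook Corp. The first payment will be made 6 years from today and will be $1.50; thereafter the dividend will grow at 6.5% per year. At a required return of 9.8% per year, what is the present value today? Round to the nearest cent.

$28.48

Value at end of year 5: C₁ / (r − g) = $1.50 / (0.098 − 0.065) = $45.4545
Discount to today: PV = $45.4545 / (1 + 0.098)^5 = $45.4545 / 1.595922 = $28.48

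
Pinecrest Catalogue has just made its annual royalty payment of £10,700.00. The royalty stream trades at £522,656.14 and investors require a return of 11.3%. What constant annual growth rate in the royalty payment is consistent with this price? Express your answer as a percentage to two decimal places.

P = D₀(1+g)/(r−g) ⇒ P(r−g) = D₀(1+g) ⇒ g(P+D₀) = P·r − D₀
g = (P·r − D₀)/(P + D₀) = (£522,656.14×0.113 − £10,700.00) / (£522,656.14 + £10,700.00) = 0.090671

9.07%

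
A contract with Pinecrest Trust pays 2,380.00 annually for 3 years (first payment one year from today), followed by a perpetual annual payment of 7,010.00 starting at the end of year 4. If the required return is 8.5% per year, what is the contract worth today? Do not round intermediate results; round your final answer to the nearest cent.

70645.46

PV of 3-year annuity: 2,380.00 × [1 − (1+0.085)^−3] / 0.085 = 6078.57324
Perpetuity value at year 3: 7,010.00 / 0.085 = 82470.58824
PV of perpetuity: 82470.58824 / (1+0.085)^3 = 64566.89141
Total PV = 6078.57324 + 64566.89141 = 70645.46466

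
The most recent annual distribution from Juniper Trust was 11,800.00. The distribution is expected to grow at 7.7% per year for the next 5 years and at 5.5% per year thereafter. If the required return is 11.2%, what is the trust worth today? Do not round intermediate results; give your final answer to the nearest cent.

D_1 = 12708.60000
D_2 = 13687.16220
D_3 = 14741.07369
D_4 = 15876.13636
D_5 = 17098.59886
Terminal value at year 5: TV = D_5×(1+g_2)/(r−g_2) = 18039.02180/0.057 = 316474.06668
P_0 = D_1/(1+r)^1 + D_2/(1+r)^2 + D_3/(1+r)^3 + D_4/(1+r)^4 + D_5/(1+r)^5 + TV/(1+r)^5
    = 11428.59712 + 11068.88408 + 10720.49295 + 10383.06736 + 10056.26218 + 186129.06320 = 239786.36690

239786.37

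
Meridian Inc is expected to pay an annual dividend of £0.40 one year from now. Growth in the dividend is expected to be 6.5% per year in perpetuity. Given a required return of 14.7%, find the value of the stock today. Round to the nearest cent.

Growing perpetuity: P = D₁ / (r − g) = £0.4000 / (0.147 − 0.065) = £4.88

£4.88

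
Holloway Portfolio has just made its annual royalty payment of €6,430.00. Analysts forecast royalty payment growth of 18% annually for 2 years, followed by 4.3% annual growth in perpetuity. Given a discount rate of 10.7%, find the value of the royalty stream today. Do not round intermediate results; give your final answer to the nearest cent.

€133225.01

D_1 = 7587.40000
D_2 = 8953.13200
Terminal value at year 2: TV = D_2×(1+g_2)/(r−g_2) = 9338.11668/0.064 = 145908.07306
P_0 = D_1/(1+r)^1 + D_2/(1+r)^2 + TV/(1+r)^2
    = 6854.01987 + 7306.00131 + 119064.99011 = 133225.01129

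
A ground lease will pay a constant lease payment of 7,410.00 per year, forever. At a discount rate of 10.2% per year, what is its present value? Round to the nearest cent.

72647.06

Level perpetuity: PV = C / r = 7,410.00 / 0.102 = 72,647.06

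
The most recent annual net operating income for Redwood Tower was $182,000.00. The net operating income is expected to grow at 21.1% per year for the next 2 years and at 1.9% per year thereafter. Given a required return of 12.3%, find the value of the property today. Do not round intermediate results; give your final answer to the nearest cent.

D_1 = 220402.00000
D_2 = 266906.82200
Terminal value at year 2: TV = D_2×(1+g_2)/(r−g_2) = 271978.05162/0.104 = 2615173.57325
P_0 = D_1/(1+r)^1 + D_2/(1+r)^2 + TV/(1+r)^2
    = 196261.79875 + 211641.17390 + 2073676.50197 = 2481579.47462

$2481579.47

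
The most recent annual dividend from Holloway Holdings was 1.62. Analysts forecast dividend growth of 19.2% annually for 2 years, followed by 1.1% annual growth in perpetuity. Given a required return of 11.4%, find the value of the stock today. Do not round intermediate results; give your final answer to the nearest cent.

D_1 = 1.93104
D_2 = 2.30180
Terminal value at year 2: TV = D_2×(1+g_2)/(r−g_2) = 2.32712/0.103 = 22.59339
P_0 = D_1/(1+r)^1 + D_2/(1+r)^2 + TV/(1+r)^2
    = 1.73343 + 1.85480 + 18.20585 = 21.79408

21.79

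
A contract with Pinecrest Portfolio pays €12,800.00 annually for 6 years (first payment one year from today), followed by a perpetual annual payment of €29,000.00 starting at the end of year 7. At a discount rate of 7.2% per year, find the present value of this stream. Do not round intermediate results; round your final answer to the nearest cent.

PV of 6-year annuity: €12,800.00 × [1 − (1+0.072)^−6] / 0.072 = 60636.82257
Perpetuity value at year 6: €29,000.00 / 0.072 = 402777.77778
PV of perpetuity: 402777.77778 / (1+0.072)^6 = 265397.47663
Total PV = 60636.82257 + 265397.47663 = 326034.29921

€326034.30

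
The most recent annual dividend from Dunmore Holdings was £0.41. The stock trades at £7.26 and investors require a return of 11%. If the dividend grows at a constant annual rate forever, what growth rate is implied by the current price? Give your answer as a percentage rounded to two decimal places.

P = D₀(1+g)/(r−g) ⇒ P(r−g) = D₀(1+g) ⇒ g(P+D₀) = P·r − D₀
g = (P·r − D₀)/(P + D₀) = (£7.26×0.11 − £0.41) / (£7.26 + £0.41) = 0.050665

5.07%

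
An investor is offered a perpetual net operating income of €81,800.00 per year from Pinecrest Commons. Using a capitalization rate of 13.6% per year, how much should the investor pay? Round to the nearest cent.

€601470.59

Level perpetuity: PV = C / r = €81,800.00 / 0.136 = €601,470.59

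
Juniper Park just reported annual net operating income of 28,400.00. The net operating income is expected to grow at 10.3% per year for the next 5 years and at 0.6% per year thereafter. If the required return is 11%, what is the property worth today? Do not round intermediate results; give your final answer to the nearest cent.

405497.75

D_1 = 31325.20000
D_2 = 34551.69560
D_3 = 38110.52025
D_4 = 42035.90383
D_5 = 46365.60193
Terminal value at year 5: TV = D_5×(1+g_2)/(r−g_2) = 46643.79554/0.104 = 448498.03402
P_0 = D_1/(1+r)^1 + D_2/(1+r)^2 + D_3/(1+r)^3 + D_4/(1+r)^4 + D_5/(1+r)^5 + TV/(1+r)^5
    = 28220.90090 + 28042.93126 + 27866.08394 + 27690.35188 + 27515.72804 + 266161.75392 = 405497.74994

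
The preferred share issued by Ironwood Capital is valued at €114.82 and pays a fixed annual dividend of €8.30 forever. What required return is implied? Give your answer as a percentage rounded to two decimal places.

P = C/r ⇒ r = C/P = €8.30/€114.82 = 0.072287

7.23%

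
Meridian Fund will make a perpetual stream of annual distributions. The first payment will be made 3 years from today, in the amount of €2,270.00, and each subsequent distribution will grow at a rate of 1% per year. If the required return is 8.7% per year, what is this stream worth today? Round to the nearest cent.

Value at end of year 2: C₁ / (r − g) = €2,270.00 / (0.087 − 0.01) = €29,480.5195
Discount to today: PV = €29,480.5195 / (1 + 0.087)^2 = €29,480.5195 / 1.181569 = €24,950.32

€24950.32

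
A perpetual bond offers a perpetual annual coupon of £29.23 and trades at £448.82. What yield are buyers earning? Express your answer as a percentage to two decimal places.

6.51%

P = C/r ⇒ r = C/P = £29.23/£448.82 = 0.065126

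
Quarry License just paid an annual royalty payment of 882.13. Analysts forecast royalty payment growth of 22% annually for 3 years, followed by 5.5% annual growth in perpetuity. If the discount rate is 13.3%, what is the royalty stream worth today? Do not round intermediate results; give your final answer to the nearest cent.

D_1 = 1076.19860
D_2 = 1312.96229
D_3 = 1601.81400
Terminal value at year 3: TV = D_3×(1+g_2)/(r−g_2) = 1689.91377/0.078 = 21665.56110
P_0 = D_1/(1+r)^1 + D_2/(1+r)^2 + D_3/(1+r)^3 + TV/(1+r)^3
    = 949.86637 + 1022.80404 + 1101.34239 + 14896.36179 = 17970.37459

17970.37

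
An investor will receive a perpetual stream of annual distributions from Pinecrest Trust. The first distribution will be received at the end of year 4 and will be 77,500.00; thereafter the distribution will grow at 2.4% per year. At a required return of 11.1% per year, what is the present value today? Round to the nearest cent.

Value at end of year 3: C₁ / (r − g) = 77,500.00 / (0.111 − 0.024) = 890,804.5977
Discount to today: PV = 890,804.5977 / (1 + 0.111)^3 = 890,804.5977 / 1.371331 = 649,591.41

649591.41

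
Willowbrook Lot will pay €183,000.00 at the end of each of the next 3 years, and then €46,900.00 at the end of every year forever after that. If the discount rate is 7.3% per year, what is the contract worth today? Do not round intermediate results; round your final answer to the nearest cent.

€997686.49

PV of 3-year annuity: €183,000.00 × [1 − (1+0.073)^−3] / 0.073 = 477629.64383
Perpetuity value at year 3: €46,900.00 / 0.073 = 642465.75342
PV of perpetuity: 642465.75342 / (1+0.073)^3 = 520056.84470
Total PV = 477629.64383 + 520056.84470 = 997686.48854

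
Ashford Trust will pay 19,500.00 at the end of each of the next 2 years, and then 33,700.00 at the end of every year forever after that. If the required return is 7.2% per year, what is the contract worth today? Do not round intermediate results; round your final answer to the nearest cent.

PV of 2-year annuity: 19,500.00 × [1 − (1+0.072)^−2] / 0.072 = 35158.86055
Perpetuity value at year 2: 33,700.00 / 0.072 = 468055.55556
PV of perpetuity: 468055.55556 / (1+0.072)^2 = 407293.83245
Total PV = 35158.86055 + 407293.83245 = 442452.69300

442452.69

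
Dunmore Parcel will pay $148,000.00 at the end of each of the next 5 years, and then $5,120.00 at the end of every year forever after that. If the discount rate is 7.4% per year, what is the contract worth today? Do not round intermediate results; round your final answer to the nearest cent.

$648804.11

PV of 5-year annuity: $148,000.00 × [1 − (1+0.074)^−5] / 0.074 = 600384.99815
Perpetuity value at year 5: $5,120.00 / 0.074 = 69189.18919
PV of perpetuity: 69189.18919 / (1+0.074)^5 = 48419.11358
Total PV = 600384.99815 + 48419.11358 = 648804.11172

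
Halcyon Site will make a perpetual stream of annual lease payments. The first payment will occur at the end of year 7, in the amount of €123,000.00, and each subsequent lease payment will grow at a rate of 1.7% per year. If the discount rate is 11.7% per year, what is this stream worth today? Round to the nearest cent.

€633265.86

Value at end of year 6: C₁ / (r − g) = €123,000.00 / (0.117 − 0.017) = €1,230,000.0000
Discount to today: PV = €1,230,000.0000 / (1 + 0.117)^6 = €1,230,000.0000 / 1.942312 = €633,265.86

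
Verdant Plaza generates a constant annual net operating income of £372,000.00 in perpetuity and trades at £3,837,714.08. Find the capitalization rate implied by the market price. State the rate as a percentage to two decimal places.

9.69%

P = C/r ⇒ r = C/P = £372,000.00/£3,837,714.08 = 0.096933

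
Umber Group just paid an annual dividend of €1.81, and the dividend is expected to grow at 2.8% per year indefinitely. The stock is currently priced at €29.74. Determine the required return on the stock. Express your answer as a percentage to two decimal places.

9.06%

D₁ = €1.81 × 1.028 = €1.8607
P = D₁/(r − g) ⇒ r = D₁/P + g = €1.8607/€29.74 + 0.028 = 0.062565 + 0.028 = 0.090565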